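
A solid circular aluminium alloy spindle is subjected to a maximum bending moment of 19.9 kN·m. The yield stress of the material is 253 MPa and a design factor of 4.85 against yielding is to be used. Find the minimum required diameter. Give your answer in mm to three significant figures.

d = 157 mm

σ_allow = 253/4.85 = 52.16 MPa.
For a solid circular section σ = 32M/(πd³), so d³ = 32M/(π σ_allow) = 32×1.9900×10^7/(π×52.16) = 3.886×10^6 mm³.
d = 157.2 mm.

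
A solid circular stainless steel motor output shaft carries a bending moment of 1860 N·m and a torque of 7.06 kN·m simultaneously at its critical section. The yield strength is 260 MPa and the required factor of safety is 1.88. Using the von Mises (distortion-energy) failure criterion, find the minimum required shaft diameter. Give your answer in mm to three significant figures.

σ_allow = σ_y/n = 260/1.88 = 138.3 MPa.
For a solid shaft σ_b = 32M/(πd³) and τ = 16T/(πd³), so the von Mises stress is σ' = (16/πd³)·√(4M²+3T²).
√(4M²+3T²) = √(4×(1.860×10^6)² + 3×(7.060×10^6)²) = 1.278×10^7 N·mm.
d³ = 16×1.278×10^7/(π×138.3) = 470700 mm³.
d = 77.79 mm.

d = 77.8 mm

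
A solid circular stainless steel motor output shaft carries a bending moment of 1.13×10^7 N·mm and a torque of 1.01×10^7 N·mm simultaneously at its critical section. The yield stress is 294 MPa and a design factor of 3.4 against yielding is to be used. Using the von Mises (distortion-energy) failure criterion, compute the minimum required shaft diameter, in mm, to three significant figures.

d = 119 mm

σ_allow = σ_y/n = 294/3.4 = 86.47 MPa.
For a solid shaft σ_b = 32M/(πd³) and τ = 16T/(πd³), so the von Mises stress is σ' = (16/πd³)·√(4M²+3T²).
√(4M²+3T²) = √(4×(1.130×10^7)² + 3×(1.010×10^7)²) = 2.858×10^7 N·mm.
d³ = 16×2.858×10^7/(π×86.47) = 1.683×10^6 mm³.
d = 119.0 mm.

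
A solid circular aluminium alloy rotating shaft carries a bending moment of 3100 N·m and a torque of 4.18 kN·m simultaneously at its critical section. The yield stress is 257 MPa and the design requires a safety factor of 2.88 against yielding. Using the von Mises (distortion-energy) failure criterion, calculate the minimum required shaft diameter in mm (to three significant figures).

σ_allow = σ_y/n = 257/2.88 = 89.24 MPa.
For a solid shaft σ_b = 32M/(πd³) and τ = 16T/(πd³), so the von Mises stress is σ' = (16/πd³)·√(4M²+3T²).
√(4M²+3T²) = √(4×(3.100×10^6)² + 3×(4.180×10^6)²) = 9.532×10^6 N·mm.
d³ = 16×9.532×10^6/(π×89.24) = 544000 mm³.
d = 81.63 mm.

d = 81.6 mm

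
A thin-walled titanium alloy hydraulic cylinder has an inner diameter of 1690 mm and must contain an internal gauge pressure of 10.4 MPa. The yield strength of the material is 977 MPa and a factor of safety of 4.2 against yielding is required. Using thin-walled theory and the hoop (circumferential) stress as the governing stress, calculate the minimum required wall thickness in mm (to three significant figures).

t = 37.8 mm

σ_allow = 977/4.2 = 232.6 MPa.
Hoop stress σ_h = pD/(2t), so t = pD/(2σ_allow) = 10.4×1690/(2×232.6) = 37.78 mm.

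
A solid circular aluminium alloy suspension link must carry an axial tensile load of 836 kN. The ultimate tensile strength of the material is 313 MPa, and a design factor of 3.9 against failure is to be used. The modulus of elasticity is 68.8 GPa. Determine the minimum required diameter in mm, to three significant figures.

d = 115 mm

Allowable stress σ_allow = 313/3.9 = 80.26 MPa.
Required area A = F/σ_allow = 836000/80.26 = 10420 mm².
A = πd²/4 → d = √(4A/π) = 115.2 mm.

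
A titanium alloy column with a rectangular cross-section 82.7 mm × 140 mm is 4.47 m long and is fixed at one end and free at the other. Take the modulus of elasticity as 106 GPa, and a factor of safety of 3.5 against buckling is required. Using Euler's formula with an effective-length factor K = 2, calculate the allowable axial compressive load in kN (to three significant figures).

P_allow = 24.7 kN

Buckling occurs about the weak axis: I_min = h·b³/12 = 140×82.7³/12 = 6.599×10^6 mm⁴ (b = 82.7 mm is the smaller dimension).
Effective length L_e = KL = 2×4.47 m = 8940 mm.
Euler critical load P_cr = π²EI/L_e² = π²×106000×6.599×10^6/8940² = 86380 N.
P_allow = P_cr/n = 86380/3.5 = 24680 N.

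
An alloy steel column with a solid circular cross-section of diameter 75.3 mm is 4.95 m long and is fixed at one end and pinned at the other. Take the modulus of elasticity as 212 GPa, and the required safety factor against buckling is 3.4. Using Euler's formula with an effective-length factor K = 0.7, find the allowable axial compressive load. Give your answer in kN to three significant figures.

I = πd⁴/64 = π×75.3⁴/64 = 1.578×10^6 mm⁴.
Effective length L_e = KL = 0.7×4.95 m = 3465 mm.
Euler critical load P_cr = π²EI/L_e² = π²×212000×1.578×10^6/3465² = 275000 N.
P_allow = P_cr/n = 275000/3.4 = 80890 N.

P_allow = 80.9 kN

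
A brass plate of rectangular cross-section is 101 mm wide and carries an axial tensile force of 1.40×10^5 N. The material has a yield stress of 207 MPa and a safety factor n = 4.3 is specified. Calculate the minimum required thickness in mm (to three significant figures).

σ_allow = 207/4.3 = 48.14 MPa.
Required area A = F/σ_allow = 140000/48.14 = 2908 mm².
t = A/w = 2908/101 = 28.79 mm.

t = 28.8 mm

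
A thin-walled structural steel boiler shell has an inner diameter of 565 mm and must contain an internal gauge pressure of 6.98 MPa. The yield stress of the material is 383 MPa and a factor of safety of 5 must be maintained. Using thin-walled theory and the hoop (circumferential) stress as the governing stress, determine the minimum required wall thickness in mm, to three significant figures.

t = 25.7 mm

σ_allow = 383/5 = 76.60 MPa.
Hoop stress σ_h = pD/(2t), so t = pD/(2σ_allow) = 6.98×565/(2×76.60) = 25.74 mm.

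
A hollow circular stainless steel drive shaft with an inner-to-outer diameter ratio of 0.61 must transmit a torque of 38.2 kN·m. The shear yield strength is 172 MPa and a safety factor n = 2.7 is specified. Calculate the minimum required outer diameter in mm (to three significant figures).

d_o = 152 mm

τ_allow = 172/2.7 = 63.70 MPa.
For a hollow shaft τ = 16T/[πd_o³(1−k⁴)] with k = 0.61, so 1−k⁴ = 0.8615.
d_o³ = 16T/[π τ_allow (1−k⁴)] = 16×3.8200×10^7/(π×63.70×0.8615) = 3.545×10^6 mm³.
d_o = 152.5 mm.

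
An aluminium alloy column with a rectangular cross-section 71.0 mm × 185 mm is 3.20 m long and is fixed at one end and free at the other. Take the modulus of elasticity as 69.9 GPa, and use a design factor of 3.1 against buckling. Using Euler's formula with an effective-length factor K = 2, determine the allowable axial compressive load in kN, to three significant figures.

P_allow = 30.0 kN

Buckling occurs about the weak axis: I_min = h·b³/12 = 185×71.0³/12 = 5.518×10^6 mm⁴ (b = 71.0 mm is the smaller dimension).
Effective length L_e = KL = 2×3.20 m = 6400 mm.
Euler critical load P_cr = π²EI/L_e² = π²×69900×5.518×10^6/6400² = 92940 N.
P_allow = P_cr/n = 92940/3.1 = 29980 N.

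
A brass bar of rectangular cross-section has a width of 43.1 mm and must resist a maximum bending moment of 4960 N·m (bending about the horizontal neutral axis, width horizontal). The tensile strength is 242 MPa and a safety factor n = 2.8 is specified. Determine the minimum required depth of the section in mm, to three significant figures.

σ_allow = 242/2.8 = 86.43 MPa.
For a rectangular section σ = 6M/(bh²), so h² = 6M/(b σ_allow) = 6×4960000/(43.1×86.43) = 7989 mm².
h = 89.38 mm.

h = 89.4 mm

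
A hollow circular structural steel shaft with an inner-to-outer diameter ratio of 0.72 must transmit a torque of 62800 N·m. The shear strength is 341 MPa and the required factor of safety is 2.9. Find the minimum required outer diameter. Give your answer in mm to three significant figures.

τ_allow = 341/2.9 = 117.6 MPa.
For a hollow shaft τ = 16T/[πd_o³(1−k⁴)] with k = 0.72, so 1−k⁴ = 0.7313.
d_o³ = 16T/[π τ_allow (1−k⁴)] = 16×6.2800×10^7/(π×117.6×0.7313) = 3.720×10^6 mm³.
d_o = 154.9 mm.

d_o = 155 mm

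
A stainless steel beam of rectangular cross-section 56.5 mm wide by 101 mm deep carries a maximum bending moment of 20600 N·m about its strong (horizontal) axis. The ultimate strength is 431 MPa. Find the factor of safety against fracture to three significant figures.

n = 2.01

Section modulus S = bh²/6 = 56.5×101²/6 = 96060 mm³.
σ = M/S = 2.0600×10^7/96060 = 214.5 MPa.
n = 431/214.5 = 2.010.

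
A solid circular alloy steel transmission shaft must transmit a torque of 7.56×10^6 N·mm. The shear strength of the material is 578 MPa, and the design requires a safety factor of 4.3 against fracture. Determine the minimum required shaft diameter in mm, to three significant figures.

d = 65.9 mm

Allowable shear stress τ_allow = 578/4.3 = 134.4 MPa.
For a solid shaft τ = 16T/(πd³), so d³ = 16T/(π τ_allow) = 16×7560000/(π×134.4) = 286400 mm³.
d = (286400)^(1/3) = 65.92 mm.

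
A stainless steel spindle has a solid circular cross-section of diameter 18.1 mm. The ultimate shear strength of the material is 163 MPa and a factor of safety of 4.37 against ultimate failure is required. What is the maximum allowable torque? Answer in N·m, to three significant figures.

T_allow = 43.4 N·m

τ_allow = 163/4.37 = 37.30 MPa.
For a solid shaft T_allow = τ_allow·πd³/16; πd³/16 = π×18.1³/16 = 1164 mm³.
T_allow = 37.30×1164 = 43430 N·mm = 43.43 N·m.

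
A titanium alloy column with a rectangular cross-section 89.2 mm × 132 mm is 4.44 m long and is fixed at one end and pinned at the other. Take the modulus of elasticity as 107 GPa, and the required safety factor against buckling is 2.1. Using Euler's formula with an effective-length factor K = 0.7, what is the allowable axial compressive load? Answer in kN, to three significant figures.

Buckling occurs about the weak axis: I_min = h·b³/12 = 132×89.2³/12 = 7.807×10^6 mm⁴ (b = 89.2 mm is the smaller dimension).
Effective length L_e = KL = 0.7×4.44 m = 3108 mm.
Euler critical load P_cr = π²EI/L_e² = π²×107000×7.807×10^6/3108² = 853500 N.
P_allow = P_cr/n = 853500/2.1 = 406400 N.

P_allow = 406 kN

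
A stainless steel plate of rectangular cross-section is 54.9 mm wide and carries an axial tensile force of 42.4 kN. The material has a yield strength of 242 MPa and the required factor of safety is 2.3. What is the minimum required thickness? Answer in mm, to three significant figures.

σ_allow = 242/2.3 = 105.2 MPa.
Required area A = F/σ_allow = 42400/105.2 = 403.0 mm².
t = A/w = 403.0/54.9 = 7.340 mm.

t = 7.34 mm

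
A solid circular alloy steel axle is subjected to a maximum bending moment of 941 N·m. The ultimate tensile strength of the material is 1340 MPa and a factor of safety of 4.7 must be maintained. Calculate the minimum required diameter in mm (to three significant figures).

σ_allow = 1340/4.7 = 285.1 MPa.
For a solid circular section σ = 32M/(πd³), so d³ = 32M/(π σ_allow) = 32×941000/(π×285.1) = 33620 mm³.
d = 32.27 mm.

d = 32.3 mm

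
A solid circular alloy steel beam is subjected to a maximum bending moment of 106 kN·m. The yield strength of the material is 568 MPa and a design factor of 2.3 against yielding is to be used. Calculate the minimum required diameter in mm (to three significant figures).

σ_allow = 568/2.3 = 247.0 MPa.
For a solid circular section σ = 32M/(πd³), so d³ = 32M/(π σ_allow) = 32×1.0600×10^8/(π×247.0) = 4.372×10^6 mm³.
d = 163.5 mm.

d = 164 mm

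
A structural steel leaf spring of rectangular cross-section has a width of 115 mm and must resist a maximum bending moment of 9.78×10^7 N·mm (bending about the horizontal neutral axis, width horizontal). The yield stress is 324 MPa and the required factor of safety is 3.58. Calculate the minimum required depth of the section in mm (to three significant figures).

σ_allow = 324/3.58 = 90.50 MPa.
For a rectangular section σ = 6M/(bh²), so h² = 6M/(b σ_allow) = 6×9.7800×10^7/(115×90.50) = 56380 mm².
h = 237.4 mm.

h = 237 mm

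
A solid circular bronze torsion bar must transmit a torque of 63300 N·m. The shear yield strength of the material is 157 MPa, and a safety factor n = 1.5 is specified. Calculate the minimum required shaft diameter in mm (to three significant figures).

d = 145 mm

Allowable shear stress τ_allow = 157/1.5 = 104.7 MPa.
For a solid shaft τ = 16T/(πd³), so d³ = 16T/(π τ_allow) = 16×6.3300×10^7/(π×104.7) = 3.080×10^6 mm³.
d = (3.080×10^6)^(1/3) = 145.5 mm.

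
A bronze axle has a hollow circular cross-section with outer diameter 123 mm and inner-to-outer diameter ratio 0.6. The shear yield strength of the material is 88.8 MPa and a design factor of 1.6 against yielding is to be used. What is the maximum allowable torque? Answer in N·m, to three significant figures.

τ_allow = 88.8/1.6 = 55.50 MPa.
For a hollow shaft T_allow = τ_allow·πd_o³(1−k⁴)/16 with 1−k⁴ = 0.8704, so πd_o³(1−k⁴)/16 = 318000 mm³.
T_allow = 55.50×318000 = 1.765×10^7 N·mm = 17650 N·m.

T_allow = 17700 N·m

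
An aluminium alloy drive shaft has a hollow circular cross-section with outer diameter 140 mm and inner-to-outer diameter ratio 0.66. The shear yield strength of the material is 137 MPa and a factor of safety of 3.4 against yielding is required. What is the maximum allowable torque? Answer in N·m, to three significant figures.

T_allow = 17600 N·m

τ_allow = 137/3.4 = 40.29 MPa.
For a hollow shaft T_allow = τ_allow·πd_o³(1−k⁴)/16 with 1−k⁴ = 0.8103, so πd_o³(1−k⁴)/16 = 436600 mm³.
T_allow = 40.29×436600 = 1.759×10^7 N·mm = 17590 N·m.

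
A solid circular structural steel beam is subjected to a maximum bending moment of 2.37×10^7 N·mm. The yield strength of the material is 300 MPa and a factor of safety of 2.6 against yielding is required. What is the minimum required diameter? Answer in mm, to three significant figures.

σ_allow = 300/2.6 = 115.4 MPa.
For a solid circular section σ = 32M/(πd³), so d³ = 32M/(π σ_allow) = 32×2.3700×10^7/(π×115.4) = 2.092×10^6 mm³.
d = 127.9 mm.

d = 128 mm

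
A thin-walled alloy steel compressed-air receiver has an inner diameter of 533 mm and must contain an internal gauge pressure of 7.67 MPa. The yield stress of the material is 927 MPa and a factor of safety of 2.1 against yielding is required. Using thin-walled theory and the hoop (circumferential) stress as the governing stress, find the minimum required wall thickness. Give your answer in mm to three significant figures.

t = 4.63 mm

σ_allow = 927/2.1 = 441.4 MPa.
Hoop stress σ_h = pD/(2t), so t = pD/(2σ_allow) = 7.67×533/(2×441.4) = 4.631 mm.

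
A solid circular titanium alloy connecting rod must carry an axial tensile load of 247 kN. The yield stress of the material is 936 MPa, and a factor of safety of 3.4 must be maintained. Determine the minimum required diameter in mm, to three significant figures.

d = 33.8 mm

Allowable stress σ_allow = 936/3.4 = 275.3 MPa.
Required area A = F/σ_allow = 247000/275.3 = 897.2 mm².
A = πd²/4 → d = √(4A/π) = 33.80 mm.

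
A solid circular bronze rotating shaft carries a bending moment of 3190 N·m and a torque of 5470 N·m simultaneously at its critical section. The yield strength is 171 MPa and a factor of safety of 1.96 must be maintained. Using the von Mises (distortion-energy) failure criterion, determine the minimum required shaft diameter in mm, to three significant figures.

d = 87.4 mm

σ_allow = σ_y/n = 171/1.96 = 87.24 MPa.
For a solid shaft σ_b = 32M/(πd³) and τ = 16T/(πd³), so the von Mises stress is σ' = (16/πd³)·√(4M²+3T²).
√(4M²+3T²) = √(4×(3.190×10^6)² + 3×(5.470×10^6)²) = 1.142×10^7 N·mm.
d³ = 16×1.142×10^7/(π×87.24) = 666800 mm³.
d = 87.36 mm.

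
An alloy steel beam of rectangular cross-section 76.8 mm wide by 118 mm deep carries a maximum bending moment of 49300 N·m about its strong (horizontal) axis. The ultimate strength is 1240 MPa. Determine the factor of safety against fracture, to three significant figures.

n = 4.48

Section modulus S = bh²/6 = 76.8×118²/6 = 178200 mm³.
σ = M/S = 4.9300×10^7/178200 = 276.6 MPa.
n = 1240/276.6 = 4.483.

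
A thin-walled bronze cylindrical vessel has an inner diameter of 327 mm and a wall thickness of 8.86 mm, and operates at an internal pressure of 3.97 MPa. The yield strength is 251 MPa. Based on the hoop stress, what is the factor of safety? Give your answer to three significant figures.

σ_h = pD/(2t) = 3.97×327/(2×8.86) = 73.26 MPa.
n = 251/73.26 = 3.426.

n = 3.43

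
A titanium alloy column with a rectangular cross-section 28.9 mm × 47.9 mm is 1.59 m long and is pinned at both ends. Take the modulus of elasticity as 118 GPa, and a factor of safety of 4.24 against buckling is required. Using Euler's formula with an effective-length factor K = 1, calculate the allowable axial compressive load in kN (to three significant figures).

Buckling occurs about the weak axis: I_min = h·b³/12 = 47.9×28.9³/12 = 96350 mm⁴ (b = 28.9 mm is the smaller dimension).
Effective length L_e = KL = 1×1.59 m = 1590 mm.
Euler critical load P_cr = π²EI/L_e² = π²×118000×96350/1590² = 44380 N.
P_allow = P_cr/n = 44380/4.24 = 10470 N.

P_allow = 10.5 kN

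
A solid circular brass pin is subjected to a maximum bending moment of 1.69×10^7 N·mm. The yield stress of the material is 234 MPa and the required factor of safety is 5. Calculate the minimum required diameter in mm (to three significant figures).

σ_allow = 234/5 = 46.80 MPa.
For a solid circular section σ = 32M/(πd³), so d³ = 32M/(π σ_allow) = 32×1.6900×10^7/(π×46.80) = 3.678×10^6 mm³.
d = 154.4 mm.

d = 154 mm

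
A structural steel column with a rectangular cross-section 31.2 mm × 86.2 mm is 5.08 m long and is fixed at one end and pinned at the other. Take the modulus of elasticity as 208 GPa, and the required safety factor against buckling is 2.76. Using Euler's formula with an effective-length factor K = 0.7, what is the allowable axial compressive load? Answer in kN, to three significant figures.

P_allow = 12.8 kN

Buckling occurs about the weak axis: I_min = h·b³/12 = 86.2×31.2³/12 = 218200 mm⁴ (b = 31.2 mm is the smaller dimension).
Effective length L_e = KL = 0.7×5.08 m = 3556 mm.
Euler critical load P_cr = π²EI/L_e² = π²×208000×218200/3556² = 35420 N.
P_allow = P_cr/n = 35420/2.76 = 12830 N.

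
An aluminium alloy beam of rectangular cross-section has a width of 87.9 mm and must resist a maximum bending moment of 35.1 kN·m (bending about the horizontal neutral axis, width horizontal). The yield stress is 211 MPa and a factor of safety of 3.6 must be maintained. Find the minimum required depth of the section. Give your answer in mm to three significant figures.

h = 202 mm

σ_allow = 211/3.6 = 58.61 MPa.
For a rectangular section σ = 6M/(bh²), so h² = 6M/(b σ_allow) = 6×3.5100×10^7/(87.9×58.61) = 40880 mm².
h = 202.2 mm.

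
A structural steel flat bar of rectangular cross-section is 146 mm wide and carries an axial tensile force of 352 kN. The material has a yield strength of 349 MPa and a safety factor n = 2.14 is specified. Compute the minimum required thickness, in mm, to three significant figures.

σ_allow = 349/2.14 = 163.1 MPa.
Required area A = F/σ_allow = 352000/163.1 = 2158 mm².
t = A/w = 2158/146 = 14.78 mm.

t = 14.8 mm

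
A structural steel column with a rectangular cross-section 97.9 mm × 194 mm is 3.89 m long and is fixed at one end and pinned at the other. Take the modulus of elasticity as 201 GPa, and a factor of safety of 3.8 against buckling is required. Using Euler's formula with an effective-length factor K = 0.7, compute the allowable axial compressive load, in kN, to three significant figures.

Buckling occurs about the weak axis: I_min = h·b³/12 = 194×97.9³/12 = 1.517×10^7 mm⁴ (b = 97.9 mm is the smaller dimension).
Effective length L_e = KL = 0.7×3.89 m = 2723 mm.
Euler critical load P_cr = π²EI/L_e² = π²×201000×1.517×10^7/2723² = 4.059×10^6 N.
P_allow = P_cr/n = 4.059×10^6/3.8 = 1.068×10^6 N.

P_allow = 1070 kN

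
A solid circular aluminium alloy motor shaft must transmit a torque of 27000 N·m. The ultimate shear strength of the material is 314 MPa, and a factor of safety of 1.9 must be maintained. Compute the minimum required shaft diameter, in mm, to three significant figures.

d = 94.1 mm

Allowable shear stress τ_allow = 314/1.9 = 165.3 MPa.
For a solid shaft τ = 16T/(πd³), so d³ = 16T/(π τ_allow) = 16×2.7000×10^7/(π×165.3) = 832100 mm³.
d = (832100)^(1/3) = 94.06 mm.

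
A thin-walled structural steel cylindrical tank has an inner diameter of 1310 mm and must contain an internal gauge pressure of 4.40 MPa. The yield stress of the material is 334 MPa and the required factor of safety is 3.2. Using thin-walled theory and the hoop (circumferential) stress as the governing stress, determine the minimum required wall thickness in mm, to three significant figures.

t = 27.6 mm

σ_allow = 334/3.2 = 104.4 MPa.
Hoop stress σ_h = pD/(2t), so t = pD/(2σ_allow) = 4.40×1310/(2×104.4) = 27.61 mm.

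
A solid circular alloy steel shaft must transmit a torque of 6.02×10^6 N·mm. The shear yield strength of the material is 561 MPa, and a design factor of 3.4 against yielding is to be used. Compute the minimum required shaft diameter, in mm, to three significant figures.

d = 57.1 mm

Allowable shear stress τ_allow = 561/3.4 = 165.0 MPa.
For a solid shaft τ = 16T/(πd³), so d³ = 16T/(π τ_allow) = 16×6020000/(π×165.0) = 185800 mm³.
d = (185800)^(1/3) = 57.06 mm.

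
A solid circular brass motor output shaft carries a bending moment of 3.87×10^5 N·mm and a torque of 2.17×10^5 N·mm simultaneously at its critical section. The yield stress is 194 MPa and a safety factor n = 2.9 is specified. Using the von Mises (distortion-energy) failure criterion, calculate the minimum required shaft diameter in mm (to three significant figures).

σ_allow = σ_y/n = 194/2.9 = 66.90 MPa.
For a solid shaft σ_b = 32M/(πd³) and τ = 16T/(πd³), so the von Mises stress is σ' = (16/πd³)·√(4M²+3T²).
√(4M²+3T²) = √(4×(387000)² + 3×(217000)²) = 860400 N·mm.
d³ = 16×860400/(π×66.90) = 65510 mm³.
d = 40.31 mm.

d = 40.3 mm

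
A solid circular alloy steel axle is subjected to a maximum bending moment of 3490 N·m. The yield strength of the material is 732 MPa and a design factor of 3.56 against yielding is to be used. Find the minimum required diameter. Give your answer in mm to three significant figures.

d = 55.7 mm

σ_allow = 732/3.56 = 205.6 MPa.
For a solid circular section σ = 32M/(πd³), so d³ = 32M/(π σ_allow) = 32×3490000/(π×205.6) = 172900 mm³.
d = 55.71 mm.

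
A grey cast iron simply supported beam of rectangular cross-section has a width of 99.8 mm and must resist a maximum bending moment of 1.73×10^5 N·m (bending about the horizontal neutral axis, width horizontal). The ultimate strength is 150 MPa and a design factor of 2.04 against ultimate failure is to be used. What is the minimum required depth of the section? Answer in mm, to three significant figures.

σ_allow = 150/2.04 = 73.53 MPa.
For a rectangular section σ = 6M/(bh²), so h² = 6M/(b σ_allow) = 6×1.7300×10^8/(99.8×73.53) = 141500 mm².
h = 376.1 mm.

h = 376 mm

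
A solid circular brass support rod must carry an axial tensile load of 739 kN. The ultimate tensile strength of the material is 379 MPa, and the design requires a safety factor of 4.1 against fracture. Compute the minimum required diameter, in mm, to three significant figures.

Allowable stress σ_allow = 379/4.1 = 92.44 MPa.
Required area A = F/σ_allow = 739000/92.44 = 7994 mm².
A = πd²/4 → d = √(4A/π) = 100.9 mm.

d = 101 mm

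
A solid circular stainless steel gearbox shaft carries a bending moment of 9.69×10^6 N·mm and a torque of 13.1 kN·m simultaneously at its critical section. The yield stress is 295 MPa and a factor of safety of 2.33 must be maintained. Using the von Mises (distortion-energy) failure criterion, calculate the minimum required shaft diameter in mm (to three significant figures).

d = 106 mm

σ_allow = σ_y/n = 295/2.33 = 126.6 MPa.
For a solid shaft σ_b = 32M/(πd³) and τ = 16T/(πd³), so the von Mises stress is σ' = (16/πd³)·√(4M²+3T²).
√(4M²+3T²) = √(4×(9.690×10^6)² + 3×(1.310×10^7)²) = 2.984×10^7 N·mm.
d³ = 16×2.984×10^7/(π×126.6) = 1.200×10^6 mm³.
d = 106.3 mm.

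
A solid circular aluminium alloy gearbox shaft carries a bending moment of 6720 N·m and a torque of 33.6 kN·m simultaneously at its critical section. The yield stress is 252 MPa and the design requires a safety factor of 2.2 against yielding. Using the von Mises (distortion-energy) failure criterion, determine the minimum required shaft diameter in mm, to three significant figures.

σ_allow = σ_y/n = 252/2.2 = 114.5 MPa.
For a solid shaft σ_b = 32M/(πd³) and τ = 16T/(πd³), so the von Mises stress is σ' = (16/πd³)·√(4M²+3T²).
√(4M²+3T²) = √(4×(6.720×10^6)² + 3×(3.360×10^7)²) = 5.973×10^7 N·mm.
d³ = 16×5.973×10^7/(π×114.5) = 2.656×10^6 mm³.
d = 138.5 mm.

d = 138 mm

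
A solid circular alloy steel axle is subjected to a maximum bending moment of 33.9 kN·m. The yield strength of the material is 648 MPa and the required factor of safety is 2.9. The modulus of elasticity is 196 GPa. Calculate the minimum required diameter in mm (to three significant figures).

d = 116 mm

σ_allow = 648/2.9 = 223.4 MPa.
For a solid circular section σ = 32M/(πd³), so d³ = 32M/(π σ_allow) = 32×3.3900×10^7/(π×223.4) = 1.545×10^6 mm³.
d = 115.6 mm.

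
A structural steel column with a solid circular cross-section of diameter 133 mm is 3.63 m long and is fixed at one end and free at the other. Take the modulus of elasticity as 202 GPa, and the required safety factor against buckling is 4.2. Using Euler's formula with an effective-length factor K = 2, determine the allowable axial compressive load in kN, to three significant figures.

I = πd⁴/64 = π×133⁴/64 = 1.536×10^7 mm⁴.
Effective length L_e = KL = 2×3.63 m = 7260 mm.
Euler critical load P_cr = π²EI/L_e² = π²×202000×1.536×10^7/7260² = 581000 N.
P_allow = P_cr/n = 581000/4.2 = 138300 N.

P_allow = 138 kN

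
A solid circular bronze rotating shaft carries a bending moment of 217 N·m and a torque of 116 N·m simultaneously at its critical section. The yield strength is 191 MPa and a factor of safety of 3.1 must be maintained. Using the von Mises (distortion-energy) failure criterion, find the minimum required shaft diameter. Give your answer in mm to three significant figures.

σ_allow = σ_y/n = 191/3.1 = 61.61 MPa.
For a solid shaft σ_b = 32M/(πd³) and τ = 16T/(πd³), so the von Mises stress is σ' = (16/πd³)·√(4M²+3T²).
√(4M²+3T²) = √(4×(217000)² + 3×(116000)²) = 478300 N·mm.
d³ = 16×478300/(π×61.61) = 39530 mm³.
d = 34.07 mm.

d = 34.1 mm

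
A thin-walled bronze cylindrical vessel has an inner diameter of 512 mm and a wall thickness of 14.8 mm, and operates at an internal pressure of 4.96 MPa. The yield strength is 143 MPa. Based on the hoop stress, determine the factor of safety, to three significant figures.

σ_h = pD/(2t) = 4.96×512/(2×14.8) = 85.79 MPa.
n = 143/85.79 = 1.667.

n = 1.67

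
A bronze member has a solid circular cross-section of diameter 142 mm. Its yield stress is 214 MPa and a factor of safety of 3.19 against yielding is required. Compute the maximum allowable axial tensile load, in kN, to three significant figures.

F_allow = 1060 kN

σ_allow = 214/3.19 = 67.08 MPa.
A = πd²/4 = π×142²/4 = 15840 mm².
F_allow = σ_allow × A = 67.08×15840 = 1.062×10^6 N.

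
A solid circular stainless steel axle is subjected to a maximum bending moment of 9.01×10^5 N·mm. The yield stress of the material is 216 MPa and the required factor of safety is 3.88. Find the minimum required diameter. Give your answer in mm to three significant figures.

σ_allow = 216/3.88 = 55.67 MPa.
For a solid circular section σ = 32M/(πd³), so d³ = 32M/(π σ_allow) = 32×901000/(π×55.67) = 164900 mm³.
d = 54.83 mm.

d = 54.8 mm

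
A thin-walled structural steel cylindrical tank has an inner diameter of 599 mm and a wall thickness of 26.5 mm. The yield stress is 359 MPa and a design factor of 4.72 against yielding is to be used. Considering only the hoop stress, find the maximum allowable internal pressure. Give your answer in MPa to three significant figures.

p_allow = 6.73 MPa

σ_allow = 359/4.72 = 76.06 MPa.
σ_h = pD/(2t) → p_allow = 2σ_allow t/D = 2×76.06×26.5/599 = 6.730 MPa.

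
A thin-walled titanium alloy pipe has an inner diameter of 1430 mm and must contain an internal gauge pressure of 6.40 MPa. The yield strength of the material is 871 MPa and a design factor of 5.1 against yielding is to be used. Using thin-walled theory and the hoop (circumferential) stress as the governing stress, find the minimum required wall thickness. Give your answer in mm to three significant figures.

t = 26.8 mm

σ_allow = 871/5.1 = 170.8 MPa.
Hoop stress σ_h = pD/(2t), so t = pD/(2σ_allow) = 6.40×1430/(2×170.8) = 26.79 mm.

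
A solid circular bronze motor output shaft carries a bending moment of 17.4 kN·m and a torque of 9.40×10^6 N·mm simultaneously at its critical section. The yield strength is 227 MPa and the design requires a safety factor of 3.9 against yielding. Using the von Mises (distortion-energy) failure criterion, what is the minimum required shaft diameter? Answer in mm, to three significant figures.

d = 150 mm

σ_allow = σ_y/n = 227/3.9 = 58.21 MPa.
For a solid shaft σ_b = 32M/(πd³) and τ = 16T/(πd³), so the von Mises stress is σ' = (16/πd³)·√(4M²+3T²).
√(4M²+3T²) = √(4×(1.740×10^7)² + 3×(9.400×10^6)²) = 3.842×10^7 N·mm.
d³ = 16×3.842×10^7/(π×58.21) = 3.362×10^6 mm³.
d = 149.8 mm.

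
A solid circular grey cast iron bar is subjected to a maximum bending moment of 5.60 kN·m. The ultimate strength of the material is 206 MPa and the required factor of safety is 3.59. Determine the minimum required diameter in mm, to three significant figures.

d = 99.8 mm

σ_allow = 206/3.59 = 57.38 MPa.
For a solid circular section σ = 32M/(πd³), so d³ = 32M/(π σ_allow) = 32×5600000/(π×57.38) = 994100 mm³.
d = 99.80 mm.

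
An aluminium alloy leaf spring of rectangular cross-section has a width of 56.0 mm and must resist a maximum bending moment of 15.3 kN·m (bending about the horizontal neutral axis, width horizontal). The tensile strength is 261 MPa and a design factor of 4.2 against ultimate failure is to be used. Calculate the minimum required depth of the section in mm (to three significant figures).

σ_allow = 261/4.2 = 62.14 MPa.
For a rectangular section σ = 6M/(bh²), so h² = 6M/(b σ_allow) = 6×1.5300×10^7/(56.0×62.14) = 26380 mm².
h = 162.4 mm.

h = 162 mm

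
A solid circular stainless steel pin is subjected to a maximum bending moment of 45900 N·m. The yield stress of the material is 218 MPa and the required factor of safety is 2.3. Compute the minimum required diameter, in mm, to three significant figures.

σ_allow = 218/2.3 = 94.78 MPa.
For a solid circular section σ = 32M/(πd³), so d³ = 32M/(π σ_allow) = 32×4.5900×10^7/(π×94.78) = 4.933×10^6 mm³.
d = 170.2 mm.

d = 170 mm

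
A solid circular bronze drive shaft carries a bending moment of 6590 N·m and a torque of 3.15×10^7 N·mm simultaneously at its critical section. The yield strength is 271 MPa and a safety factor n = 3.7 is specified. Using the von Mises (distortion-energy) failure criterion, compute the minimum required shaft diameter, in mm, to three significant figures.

σ_allow = σ_y/n = 271/3.7 = 73.24 MPa.
For a solid shaft σ_b = 32M/(πd³) and τ = 16T/(πd³), so the von Mises stress is σ' = (16/πd³)·√(4M²+3T²).
√(4M²+3T²) = √(4×(6.590×10^6)² + 3×(3.150×10^7)²) = 5.613×10^7 N·mm.
d³ = 16×5.613×10^7/(π×73.24) = 3.903×10^6 mm³.
d = 157.4 mm.

d = 157 mm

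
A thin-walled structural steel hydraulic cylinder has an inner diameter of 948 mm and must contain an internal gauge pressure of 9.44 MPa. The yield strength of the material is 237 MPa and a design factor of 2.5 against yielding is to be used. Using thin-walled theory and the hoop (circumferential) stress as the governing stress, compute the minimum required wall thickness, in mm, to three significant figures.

t = 47.2 mm

σ_allow = 237/2.5 = 94.80 MPa.
Hoop stress σ_h = pD/(2t), so t = pD/(2σ_allow) = 9.44×948/(2×94.80) = 47.20 mm.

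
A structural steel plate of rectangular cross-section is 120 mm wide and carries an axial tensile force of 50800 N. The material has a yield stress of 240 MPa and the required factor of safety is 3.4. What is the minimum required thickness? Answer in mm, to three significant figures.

σ_allow = 240/3.4 = 70.59 MPa.
Required area A = F/σ_allow = 50800/70.59 = 719.7 mm².
t = A/w = 719.7/120 = 5.997 mm.

t = 6.00 mm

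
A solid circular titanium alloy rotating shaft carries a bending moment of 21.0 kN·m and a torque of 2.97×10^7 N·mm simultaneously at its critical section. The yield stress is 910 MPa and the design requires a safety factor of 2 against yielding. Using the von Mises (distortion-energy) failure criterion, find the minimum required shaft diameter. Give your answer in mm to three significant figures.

d = 90.6 mm

σ_allow = σ_y/n = 910/2 = 455.0 MPa.
For a solid shaft σ_b = 32M/(πd³) and τ = 16T/(πd³), so the von Mises stress is σ' = (16/πd³)·√(4M²+3T²).
√(4M²+3T²) = √(4×(2.100×10^7)² + 3×(2.970×10^7)²) = 6.641×10^7 N·mm.
d³ = 16×6.641×10^7/(π×455.0) = 743300 mm³.
d = 90.59 mm.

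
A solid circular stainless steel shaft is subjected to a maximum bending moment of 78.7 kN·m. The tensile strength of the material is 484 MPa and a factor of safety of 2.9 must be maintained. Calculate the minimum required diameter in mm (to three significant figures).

σ_allow = 484/2.9 = 166.9 MPa.
For a solid circular section σ = 32M/(πd³), so d³ = 32M/(π σ_allow) = 32×7.8700×10^7/(π×166.9) = 4.803×10^6 mm³.
d = 168.7 mm.

d = 169 mm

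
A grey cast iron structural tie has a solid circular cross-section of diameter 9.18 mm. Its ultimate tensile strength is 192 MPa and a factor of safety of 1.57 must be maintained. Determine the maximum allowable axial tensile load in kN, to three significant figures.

F_allow = 8.09 kN

σ_allow = 192/1.57 = 122.3 MPa.
A = πd²/4 = π×9.18²/4 = 66.19 mm².
F_allow = σ_allow × A = 122.3×66.19 = 8094 N.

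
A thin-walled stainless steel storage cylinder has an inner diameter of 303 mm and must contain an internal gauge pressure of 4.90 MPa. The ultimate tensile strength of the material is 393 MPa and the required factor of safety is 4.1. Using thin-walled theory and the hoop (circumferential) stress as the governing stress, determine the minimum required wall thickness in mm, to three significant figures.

σ_allow = 393/4.1 = 95.85 MPa.
Hoop stress σ_h = pD/(2t), so t = pD/(2σ_allow) = 4.90×303/(2×95.85) = 7.745 mm.

t = 7.74 mm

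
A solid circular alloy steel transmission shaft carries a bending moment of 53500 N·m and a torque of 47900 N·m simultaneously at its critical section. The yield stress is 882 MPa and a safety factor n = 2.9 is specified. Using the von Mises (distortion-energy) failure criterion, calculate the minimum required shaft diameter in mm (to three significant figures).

σ_allow = σ_y/n = 882/2.9 = 304.1 MPa.
For a solid shaft σ_b = 32M/(πd³) and τ = 16T/(πd³), so the von Mises stress is σ' = (16/πd³)·√(4M²+3T²).
√(4M²+3T²) = √(4×(5.350×10^7)² + 3×(4.790×10^7)²) = 1.354×10^8 N·mm.
d³ = 16×1.354×10^8/(π×304.1) = 2.267×10^6 mm³.
d = 131.4 mm.

d = 131 mm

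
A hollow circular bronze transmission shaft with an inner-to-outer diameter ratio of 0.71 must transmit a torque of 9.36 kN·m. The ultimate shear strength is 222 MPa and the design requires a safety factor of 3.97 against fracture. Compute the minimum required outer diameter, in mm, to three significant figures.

d_o = 105 mm

τ_allow = 222/3.97 = 55.92 MPa.
For a hollow shaft τ = 16T/[πd_o³(1−k⁴)] with k = 0.71, so 1−k⁴ = 0.7459.
d_o³ = 16T/[π τ_allow (1−k⁴)] = 16×9360000/(π×55.92×0.7459) = 1.143×10^6 mm³.
d_o = 104.6 mm.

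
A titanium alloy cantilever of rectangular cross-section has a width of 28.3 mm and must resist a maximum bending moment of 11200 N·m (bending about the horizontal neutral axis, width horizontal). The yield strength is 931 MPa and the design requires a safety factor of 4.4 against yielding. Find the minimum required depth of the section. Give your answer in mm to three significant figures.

σ_allow = 931/4.4 = 211.6 MPa.
For a rectangular section σ = 6M/(bh²), so h² = 6M/(b σ_allow) = 6×1.1200×10^7/(28.3×211.6) = 11220 mm².
h = 105.9 mm.

h = 106 mm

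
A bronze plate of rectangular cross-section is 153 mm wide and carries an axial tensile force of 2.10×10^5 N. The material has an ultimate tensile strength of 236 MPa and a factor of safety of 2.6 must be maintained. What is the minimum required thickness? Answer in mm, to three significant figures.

t = 15.1 mm

σ_allow = 236/2.6 = 90.77 MPa.
Required area A = F/σ_allow = 210000/90.77 = 2314 mm².
t = A/w = 2314/153 = 15.12 mm.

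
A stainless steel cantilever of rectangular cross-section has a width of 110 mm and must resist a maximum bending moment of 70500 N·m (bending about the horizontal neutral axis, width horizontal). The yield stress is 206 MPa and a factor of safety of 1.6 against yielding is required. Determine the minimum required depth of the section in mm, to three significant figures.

h = 173 mm

σ_allow = 206/1.6 = 128.8 MPa.
For a rectangular section σ = 6M/(bh²), so h² = 6M/(b σ_allow) = 6×7.0500×10^7/(110×128.8) = 29870 mm².
h = 172.8 mm.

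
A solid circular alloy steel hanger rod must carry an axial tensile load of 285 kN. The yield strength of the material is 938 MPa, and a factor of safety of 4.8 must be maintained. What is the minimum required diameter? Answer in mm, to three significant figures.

Allowable stress σ_allow = 938/4.8 = 195.4 MPa.
Required area A = F/σ_allow = 285000/195.4 = 1458 mm².
A = πd²/4 → d = √(4A/π) = 43.09 mm.

d = 43.1 mm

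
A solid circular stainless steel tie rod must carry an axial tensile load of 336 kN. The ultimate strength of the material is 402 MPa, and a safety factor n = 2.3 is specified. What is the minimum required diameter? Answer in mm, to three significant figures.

Allowable stress σ_allow = 402/2.3 = 174.8 MPa.
Required area A = F/σ_allow = 336000/174.8 = 1922 mm².
A = πd²/4 → d = √(4A/π) = 49.47 mm.

d = 49.5 mm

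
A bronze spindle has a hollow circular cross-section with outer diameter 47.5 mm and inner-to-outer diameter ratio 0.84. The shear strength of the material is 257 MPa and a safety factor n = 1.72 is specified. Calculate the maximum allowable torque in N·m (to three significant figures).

τ_allow = 257/1.72 = 149.4 MPa.
For a hollow shaft T_allow = τ_allow·πd_o³(1−k⁴)/16 with 1−k⁴ = 0.5021, so πd_o³(1−k⁴)/16 = 10570 mm³.
T_allow = 149.4×10570 = 1.579×10^6 N·mm = 1579 N·m.

T_allow = 1580 N·m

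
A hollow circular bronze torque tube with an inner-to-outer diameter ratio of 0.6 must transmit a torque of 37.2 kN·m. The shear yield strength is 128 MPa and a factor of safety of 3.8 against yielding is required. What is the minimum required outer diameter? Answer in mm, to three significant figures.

τ_allow = 128/3.8 = 33.68 MPa.
For a hollow shaft τ = 16T/[πd_o³(1−k⁴)] with k = 0.6, so 1−k⁴ = 0.8704.
d_o³ = 16T/[π τ_allow (1−k⁴)] = 16×3.7200×10^7/(π×33.68×0.8704) = 6.462×10^6 mm³.
d_o = 186.3 mm.

d_o = 186 mm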